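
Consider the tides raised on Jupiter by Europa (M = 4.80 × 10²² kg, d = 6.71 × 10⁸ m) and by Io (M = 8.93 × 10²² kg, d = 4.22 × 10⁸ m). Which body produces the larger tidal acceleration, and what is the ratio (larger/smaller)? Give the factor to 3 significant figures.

The tide-raising term goes as M/d³ (the gradient of a 1/d² field).
Europa: (4.80 × 10²²) / (6.71 × 10⁸)³ = 1.589 × 10⁻⁴
Io: (8.93 × 10²²) / (4.22 × 10⁸)³ = 1.188 × 10⁻³
Ratio (larger/smaller) = 7.48

Io, by a factor of ≈ 7.48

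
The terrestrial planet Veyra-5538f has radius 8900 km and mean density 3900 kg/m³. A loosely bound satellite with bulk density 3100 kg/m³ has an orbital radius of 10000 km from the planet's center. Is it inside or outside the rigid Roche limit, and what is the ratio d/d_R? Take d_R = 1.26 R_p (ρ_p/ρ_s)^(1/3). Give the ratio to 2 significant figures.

d_R = 1.26 × (8900 km) × (3900/3100)^(1/3) = 12110 km
d/d_R = (10000) / (12110) = 0.83
Since d/d_R < 1, the body is inside the Roche limit.

inside; d/d_R ≈ 0.83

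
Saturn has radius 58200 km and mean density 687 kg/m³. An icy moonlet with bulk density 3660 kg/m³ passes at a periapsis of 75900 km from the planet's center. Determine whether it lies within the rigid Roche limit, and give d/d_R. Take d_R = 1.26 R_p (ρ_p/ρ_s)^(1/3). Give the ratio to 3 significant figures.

d_R = 1.26 × (58200 km) × (687/3660)^(1/3) = 41990 km
d/d_R = (75900) / (41990) = 1.81
Since d/d_R > 1, the body is outside the Roche limit.

outside; d/d_R ≈ 1.81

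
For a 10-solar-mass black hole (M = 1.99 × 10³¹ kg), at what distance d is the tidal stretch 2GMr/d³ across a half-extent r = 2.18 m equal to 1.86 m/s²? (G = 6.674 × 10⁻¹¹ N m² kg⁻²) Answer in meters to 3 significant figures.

1.46 × 10⁷ m

2GMr/d³ = a_tidal  ⇒  d = (2GMr / a_tidal)^(1/3)
d = (2 × 6.674×10⁻¹¹ × (1.99 × 10³¹) × (2.18) / (1.86))^(1/3)
  = 1.46 × 10⁷ m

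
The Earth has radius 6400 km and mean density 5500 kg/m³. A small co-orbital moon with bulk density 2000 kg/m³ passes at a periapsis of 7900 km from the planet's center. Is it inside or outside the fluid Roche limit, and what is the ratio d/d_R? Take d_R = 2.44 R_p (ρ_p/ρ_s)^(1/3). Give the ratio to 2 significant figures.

d_R = 2.44 × (6400 km) × (5500/2000)^(1/3) = 21880 km
d/d_R = (7900) / (21880) = 0.36
Since d/d_R < 1, the body is inside the Roche limit.

inside; d/d_R ≈ 0.36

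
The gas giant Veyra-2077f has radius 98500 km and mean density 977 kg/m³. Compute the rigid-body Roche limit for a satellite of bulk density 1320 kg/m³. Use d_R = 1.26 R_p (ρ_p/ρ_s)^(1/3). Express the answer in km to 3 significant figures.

1.12 × 10⁵ km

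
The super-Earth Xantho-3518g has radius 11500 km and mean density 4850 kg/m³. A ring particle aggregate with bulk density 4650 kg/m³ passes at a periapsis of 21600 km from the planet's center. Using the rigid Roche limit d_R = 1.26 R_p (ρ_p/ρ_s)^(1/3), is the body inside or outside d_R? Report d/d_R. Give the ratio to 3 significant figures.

outside; d/d_R ≈ 1.47

d_R = 1.26 × (11500 km) × (4850/4650)^(1/3) = 14690 km
d/d_R = (21600) / (14690) = 1.47
Since d/d_R > 1, the body is outside the Roche limit.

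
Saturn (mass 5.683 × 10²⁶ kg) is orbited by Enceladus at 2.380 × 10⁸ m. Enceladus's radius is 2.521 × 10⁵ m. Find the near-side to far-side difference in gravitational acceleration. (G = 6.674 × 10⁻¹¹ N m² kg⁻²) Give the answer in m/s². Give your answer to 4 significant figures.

Δa = 4GMr/d³
   = 4 × (6.674 × 10⁻¹¹) × (5.683 × 10²⁶) × (2.521 × 10⁵) / (2.380 × 10⁸)³
   = 2.837 × 10⁻³ m/s²

2.837 × 10⁻³ m/s²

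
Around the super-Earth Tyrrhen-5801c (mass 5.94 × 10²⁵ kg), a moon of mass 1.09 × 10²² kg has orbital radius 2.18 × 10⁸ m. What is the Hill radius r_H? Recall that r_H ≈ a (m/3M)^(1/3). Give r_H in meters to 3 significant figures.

8.59 × 10⁶ m

r_H ≈ a (m/3M)^(1/3)
    = (2.18 × 10⁸) × (1.09 × 10²² / (3 × 5.94 × 10²⁵))^(1/3)
    = 8.59 × 10⁶ m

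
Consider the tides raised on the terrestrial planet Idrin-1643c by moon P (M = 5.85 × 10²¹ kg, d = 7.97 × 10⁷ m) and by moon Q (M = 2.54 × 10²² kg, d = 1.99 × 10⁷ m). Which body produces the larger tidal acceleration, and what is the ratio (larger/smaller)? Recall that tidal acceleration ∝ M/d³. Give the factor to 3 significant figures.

Compare M/d³ for the two perturbers:
Moon P: (5.85 × 10²¹) / (7.97 × 10⁷)³ = 1.156 × 10⁻²
Moon Q: (2.54 × 10²²) / (1.99 × 10⁷)³ = 3.223
Ratio (larger/smaller) = 279

Moon Q, by a factor of ≈ 279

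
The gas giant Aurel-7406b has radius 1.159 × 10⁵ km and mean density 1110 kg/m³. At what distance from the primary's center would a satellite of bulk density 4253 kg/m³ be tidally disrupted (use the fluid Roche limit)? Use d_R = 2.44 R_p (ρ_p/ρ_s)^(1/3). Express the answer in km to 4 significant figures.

1.807 × 10⁵ km

d_R = 2.44 × 1.159 × 10⁵ km × (1110/4253)^(1/3)
    = 1.807 × 10⁵ km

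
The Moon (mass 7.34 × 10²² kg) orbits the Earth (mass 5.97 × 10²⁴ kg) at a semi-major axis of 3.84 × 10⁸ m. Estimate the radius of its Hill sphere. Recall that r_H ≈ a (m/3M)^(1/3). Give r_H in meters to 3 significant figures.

6.15 × 10⁷ m

r_H ≈ a (m/3M)^(1/3)
    = (3.84 × 10⁸) × (7.34 × 10²² / (3 × 5.97 × 10²⁴))^(1/3)
    = 6.15 × 10⁷ m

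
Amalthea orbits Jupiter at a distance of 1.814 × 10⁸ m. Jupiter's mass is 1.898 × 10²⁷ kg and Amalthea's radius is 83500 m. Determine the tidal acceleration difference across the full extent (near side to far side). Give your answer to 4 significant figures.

a_tidal = 4GMr/d³
        = 4 × (6.674 × 10⁻¹¹) × (1.898 × 10²⁷) × (83500) / (1.814 × 10⁸)³
        = 7.088 × 10⁻³ m/s²

7.088 × 10⁻³ m/s²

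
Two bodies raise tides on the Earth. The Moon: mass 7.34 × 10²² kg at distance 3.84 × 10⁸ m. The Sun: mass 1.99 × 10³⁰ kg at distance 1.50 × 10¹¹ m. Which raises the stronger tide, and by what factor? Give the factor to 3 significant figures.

Tidal acceleration ∝ M/d³, so compare M/d³ for each.
The Moon: (7.34 × 10²²) / (3.84 × 10⁸)³ = 1.296 × 10⁻³
The Sun: (1.99 × 10³⁰) / (1.50 × 10¹¹)³ = 5.896 × 10⁻⁴
Ratio (larger/smaller) = 2.20

The Moon, by a factor of ≈ 2.20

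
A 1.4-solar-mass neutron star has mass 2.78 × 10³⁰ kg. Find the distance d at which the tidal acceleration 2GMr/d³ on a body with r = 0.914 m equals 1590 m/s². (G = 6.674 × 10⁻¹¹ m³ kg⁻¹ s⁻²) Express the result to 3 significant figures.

2GMr/d³ = a_tidal  ⇒  d = (2GMr / a_tidal)^(1/3)
d = (2 × 6.674×10⁻¹¹ × (2.78 × 10³⁰) × (0.914) / (1590))^(1/3)
  = 5.97 × 10⁵ m

5.97 × 10⁵ m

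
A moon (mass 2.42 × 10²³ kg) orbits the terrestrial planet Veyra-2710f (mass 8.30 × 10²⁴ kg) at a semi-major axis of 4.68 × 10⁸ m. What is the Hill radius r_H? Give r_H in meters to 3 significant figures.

9.99 × 10⁷ m

r_H ≈ a (m/3M)^(1/3)
    = (4.68 × 10⁸) × (2.42 × 10²³ / (3 × 8.30 × 10²⁴))^(1/3)
    = 9.99 × 10⁷ m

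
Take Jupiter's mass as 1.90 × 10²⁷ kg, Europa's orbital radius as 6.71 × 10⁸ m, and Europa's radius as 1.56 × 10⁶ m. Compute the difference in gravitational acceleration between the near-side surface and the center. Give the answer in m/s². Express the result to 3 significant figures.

Differencing GM/(d−r)² and GM/d² to first order in r/d gives 2GMr/d³.
Δg = 2GMr/d³
   = 2 × (6.674 × 10⁻¹¹) × (1.90 × 10²⁷) × (1.56 × 10⁶) / (6.71 × 10⁸)³
   = 1.31 × 10⁻³ m/s²

1.31 × 10⁻³ m/s²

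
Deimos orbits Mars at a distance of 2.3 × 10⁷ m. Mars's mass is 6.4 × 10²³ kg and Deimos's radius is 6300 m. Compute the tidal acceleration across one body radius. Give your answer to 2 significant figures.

4.4 × 10⁻⁵ m/s²

Δa = 2GMr/d³
   = 2 × (6.674 × 10⁻¹¹) × (6.4 × 10²³) × (6300) / (2.3 × 10⁷)³
   = 4.4 × 10⁻⁵ m/s²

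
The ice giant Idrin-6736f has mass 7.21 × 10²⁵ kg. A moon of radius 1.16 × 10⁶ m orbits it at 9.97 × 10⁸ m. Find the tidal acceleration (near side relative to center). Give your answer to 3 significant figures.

a_tidal = 2GMr/d³
        = 2 × (6.674 × 10⁻¹¹) × (7.21 × 10²⁵) × (1.16 × 10⁶) / (9.97 × 10⁸)³
        = 1.13 × 10⁻⁵ m/s²

1.13 × 10⁻⁵ m/s²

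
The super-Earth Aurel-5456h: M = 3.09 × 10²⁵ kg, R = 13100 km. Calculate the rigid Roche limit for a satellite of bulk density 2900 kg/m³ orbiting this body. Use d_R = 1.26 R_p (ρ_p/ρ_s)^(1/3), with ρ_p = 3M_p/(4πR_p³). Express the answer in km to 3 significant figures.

17200 km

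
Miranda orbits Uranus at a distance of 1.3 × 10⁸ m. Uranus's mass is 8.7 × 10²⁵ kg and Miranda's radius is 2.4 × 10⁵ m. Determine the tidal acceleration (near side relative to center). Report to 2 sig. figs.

Δa = 2GMr/d³
   = 2 × (6.674 × 10⁻¹¹) × (8.7 × 10²⁵) × (2.4 × 10⁵) / (1.3 × 10⁸)³
   = 1.3 × 10⁻³ m/s²

1.3 × 10⁻³ m/s²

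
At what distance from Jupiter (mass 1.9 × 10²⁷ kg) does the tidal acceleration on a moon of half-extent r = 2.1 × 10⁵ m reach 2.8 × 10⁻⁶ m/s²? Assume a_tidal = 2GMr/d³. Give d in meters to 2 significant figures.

2GMr/d³ = a_tidal  ⇒  d = (2GMr / a_tidal)^(1/3)
d = (2 × 6.674×10⁻¹¹ × (1.9 × 10²⁷) × (2.1 × 10⁵) / (2.8 × 10⁻⁶))^(1/3)
  = 2.7 × 10⁹ m

2.7 × 10⁹ m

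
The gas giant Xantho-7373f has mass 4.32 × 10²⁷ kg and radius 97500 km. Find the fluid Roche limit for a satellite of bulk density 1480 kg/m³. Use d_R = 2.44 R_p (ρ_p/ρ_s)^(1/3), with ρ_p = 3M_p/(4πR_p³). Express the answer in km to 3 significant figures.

ρ_p = 3M_p/(4πR_p³) = 3 × (4.32 × 10²⁷) / (4π × (9.75 × 10⁷ m)³) = 1110 kg/m³
d_R = 2.44 × 97500 km × (1110/1480)^(1/3)
    = 2.16 × 10⁵ km

2.16 × 10⁵ km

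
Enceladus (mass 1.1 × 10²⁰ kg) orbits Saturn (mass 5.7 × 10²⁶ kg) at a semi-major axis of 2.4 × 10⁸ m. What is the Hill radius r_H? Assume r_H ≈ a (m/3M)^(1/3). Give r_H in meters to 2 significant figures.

r_H ≈ a (m/3M)^(1/3)
    = (2.4 × 10⁸) × (1.1 × 10²⁰ / (3 × 5.7 × 10²⁶))^(1/3)
    = 9.6 × 10⁵ m

9.6 × 10⁵ m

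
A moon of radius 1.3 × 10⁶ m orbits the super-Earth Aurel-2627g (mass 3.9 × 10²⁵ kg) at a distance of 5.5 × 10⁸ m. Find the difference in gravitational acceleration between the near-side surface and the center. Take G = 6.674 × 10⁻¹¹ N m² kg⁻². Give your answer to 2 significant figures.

4.1 × 10⁻⁵ m/s²

Δa = 2GMr/d³
   = 2 × (6.674 × 10⁻¹¹) × (3.9 × 10²⁵) × (1.3 × 10⁶) / (5.5 × 10⁸)³
   = 4.1 × 10⁻⁵ m/s²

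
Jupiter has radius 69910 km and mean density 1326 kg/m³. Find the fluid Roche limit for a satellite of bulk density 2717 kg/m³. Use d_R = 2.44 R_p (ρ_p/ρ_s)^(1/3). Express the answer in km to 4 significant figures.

d_R = 2.44 × 69910 km × (1326/2717)^(1/3)
    = 1.343 × 10⁵ km

1.343 × 10⁵ km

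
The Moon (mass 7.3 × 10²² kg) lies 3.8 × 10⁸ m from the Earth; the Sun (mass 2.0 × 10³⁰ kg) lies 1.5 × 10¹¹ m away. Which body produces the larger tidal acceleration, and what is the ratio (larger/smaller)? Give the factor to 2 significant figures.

The Moon, by a factor of ≈ 2.2

Compare M/d³ for the two perturbers:
The Moon: (7.3 × 10²²) / (3.8 × 10⁸)³ = 1.330 × 10⁻³
The Sun: (2.0 × 10³⁰) / (1.5 × 10¹¹)³ = 5.926 × 10⁻⁴
Ratio (larger/smaller) = 2.2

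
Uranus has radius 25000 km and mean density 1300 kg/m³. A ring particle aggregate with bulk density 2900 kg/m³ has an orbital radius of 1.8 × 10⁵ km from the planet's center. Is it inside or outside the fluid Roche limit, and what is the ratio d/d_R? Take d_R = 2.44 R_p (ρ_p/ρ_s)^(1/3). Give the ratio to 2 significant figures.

d_R = 2.44 × (25000 km) × (1300/2900)^(1/3) = 46690 km
d/d_R = (1.8 × 10⁵) / (46690) = 3.9
Since d/d_R > 1, the body is outside the Roche limit.

outside; d/d_R ≈ 3.9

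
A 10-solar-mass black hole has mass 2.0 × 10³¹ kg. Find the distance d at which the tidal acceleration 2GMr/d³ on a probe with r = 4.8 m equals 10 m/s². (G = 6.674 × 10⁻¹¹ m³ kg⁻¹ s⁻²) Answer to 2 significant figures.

2GMr/d³ = a_tidal  ⇒  d = (2GMr / a_tidal)^(1/3)
d = (2 × 6.674×10⁻¹¹ × (2.0 × 10³¹) × (4.8) / (10))^(1/3)
  = 1.1 × 10⁷ m

1.1 × 10⁷ m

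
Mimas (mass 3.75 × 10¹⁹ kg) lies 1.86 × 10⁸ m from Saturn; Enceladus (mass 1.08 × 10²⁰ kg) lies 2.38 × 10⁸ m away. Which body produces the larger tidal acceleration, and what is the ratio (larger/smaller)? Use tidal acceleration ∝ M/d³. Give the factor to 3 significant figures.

Enceladus, by a factor of ≈ 1.37

Compare M/d³ for the two perturbers:
Mimas: (3.75 × 10¹⁹) / (1.86 × 10⁸)³ = 5.828 × 10⁻⁶
Enceladus: (1.08 × 10²⁰) / (2.38 × 10⁸)³ = 8.011 × 10⁻⁶
Ratio (larger/smaller) = 1.37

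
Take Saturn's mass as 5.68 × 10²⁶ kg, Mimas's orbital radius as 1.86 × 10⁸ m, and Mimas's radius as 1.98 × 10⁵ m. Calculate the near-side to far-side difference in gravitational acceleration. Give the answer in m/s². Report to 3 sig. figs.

Near-to-far spans 2r, so the tidal difference is twice the near-to-center value: 4GMr/d³.
Δg = 4GMr/d³
   = 4 × (6.674 × 10⁻¹¹) × (5.68 × 10²⁶) × (1.98 × 10⁵) / (1.86 × 10⁸)³
   = 4.67 × 10⁻³ m/s²

4.67 × 10⁻³ m/s²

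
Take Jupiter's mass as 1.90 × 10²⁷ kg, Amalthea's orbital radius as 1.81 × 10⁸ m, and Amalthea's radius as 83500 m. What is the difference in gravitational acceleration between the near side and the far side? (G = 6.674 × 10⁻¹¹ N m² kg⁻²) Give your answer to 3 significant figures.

7.14 × 10⁻³ m/s²

a_tidal = 4GMr/d³
        = 4 × (6.674 × 10⁻¹¹) × (1.90 × 10²⁷) × (83500) / (1.81 × 10⁸)³
        = 7.14 × 10⁻³ m/s²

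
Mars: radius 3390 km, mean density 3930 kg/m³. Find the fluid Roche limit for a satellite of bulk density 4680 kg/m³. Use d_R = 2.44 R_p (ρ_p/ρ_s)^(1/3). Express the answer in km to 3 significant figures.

d_R = 2.44 × 3390 km × (3930/4680)^(1/3)
    = 7800 km

7800 km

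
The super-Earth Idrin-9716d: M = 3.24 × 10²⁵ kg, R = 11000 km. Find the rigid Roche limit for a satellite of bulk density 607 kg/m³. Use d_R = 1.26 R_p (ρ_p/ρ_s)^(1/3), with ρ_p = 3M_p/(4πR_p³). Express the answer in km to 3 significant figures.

29400 km

ρ_p = 3M_p/(4πR_p³) = 3 × (3.24 × 10²⁵) / (4π × (1.10 × 10⁷ m)³) = 5810 kg/m³
d_R = 1.26 × 11000 km × (5810/607)^(1/3)
    = 29400 km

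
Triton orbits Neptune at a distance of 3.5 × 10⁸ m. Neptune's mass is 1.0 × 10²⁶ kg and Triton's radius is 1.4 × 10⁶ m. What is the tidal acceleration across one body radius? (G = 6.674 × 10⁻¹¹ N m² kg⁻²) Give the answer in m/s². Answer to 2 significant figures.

Differencing GM/(d−r)² and GM/d² to first order in r/d gives 2GMr/d³.
Δg = 2GMr/d³
   = 2 × (6.674 × 10⁻¹¹) × (1.0 × 10²⁶) × (1.4 × 10⁶) / (3.5 × 10⁸)³
   = 4.4 × 10⁻⁴ m/s²

4.4 × 10⁻⁴ m/s²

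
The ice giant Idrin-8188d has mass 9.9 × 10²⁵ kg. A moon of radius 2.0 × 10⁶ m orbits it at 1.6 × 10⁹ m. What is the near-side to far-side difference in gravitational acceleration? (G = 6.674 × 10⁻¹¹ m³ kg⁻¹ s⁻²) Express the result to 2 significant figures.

Near-to-far spans 2r, so the tidal difference is twice the near-to-center value: 4GMr/d³.
Δg = 4GMr/d³
   = 4 × (6.674 × 10⁻¹¹) × (9.9 × 10²⁵) × (2.0 × 10⁶) / (1.6 × 10⁹)³
   = 1.3 × 10⁻⁵ m/s²

1.3 × 10⁻⁵ m/s²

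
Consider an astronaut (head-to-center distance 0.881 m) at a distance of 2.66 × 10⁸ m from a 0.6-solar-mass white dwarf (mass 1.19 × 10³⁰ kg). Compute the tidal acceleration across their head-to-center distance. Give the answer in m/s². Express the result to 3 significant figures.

Δg = 2GMr/d³
   = 2 × (6.674 × 10⁻¹¹) × (1.19 × 10³⁰) × (0.881) / (2.66 × 10⁸)³
   = 7.44 × 10⁻⁶ m/s²

7.44 × 10⁻⁶ m/s²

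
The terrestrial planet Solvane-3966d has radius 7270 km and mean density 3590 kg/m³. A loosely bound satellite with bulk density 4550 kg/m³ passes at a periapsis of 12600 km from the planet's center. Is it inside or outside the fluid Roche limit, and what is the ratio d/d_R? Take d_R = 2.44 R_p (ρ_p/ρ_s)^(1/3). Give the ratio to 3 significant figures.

d_R = 2.44 × (7270 km) × (3590/4550)^(1/3) = 16390 km
d/d_R = (12600) / (16390) = 0.769
Since d/d_R < 1, the body is inside the Roche limit.

inside; d/d_R ≈ 0.769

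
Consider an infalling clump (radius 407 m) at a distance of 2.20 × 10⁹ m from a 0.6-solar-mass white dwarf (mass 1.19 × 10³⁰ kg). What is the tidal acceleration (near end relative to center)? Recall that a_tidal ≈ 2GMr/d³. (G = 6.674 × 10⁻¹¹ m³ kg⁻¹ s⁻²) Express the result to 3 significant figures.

6.07 × 10⁻⁶ m/s²

Differencing GM/(d−r)² and GM/d² to first order in r/d gives 2GMr/d³.
Δa = 2GMr/d³
   = 2 × (6.674 × 10⁻¹¹) × (1.19 × 10³⁰) × (407) / (2.20 × 10⁹)³
   = 6.07 × 10⁻⁶ m/s²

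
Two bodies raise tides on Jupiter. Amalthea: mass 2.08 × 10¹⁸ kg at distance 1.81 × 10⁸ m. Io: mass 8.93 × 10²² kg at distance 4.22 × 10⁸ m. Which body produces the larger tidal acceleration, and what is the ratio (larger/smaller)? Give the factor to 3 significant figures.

Tidal acceleration ∝ M/d³, so compare M/d³ for each.
Amalthea: (2.08 × 10¹⁸) / (1.81 × 10⁸)³ = 3.508 × 10⁻⁷
Io: (8.93 × 10²²) / (4.22 × 10⁸)³ = 1.188 × 10⁻³
Ratio (larger/smaller) = 3390

Io, by a factor of ≈ 3390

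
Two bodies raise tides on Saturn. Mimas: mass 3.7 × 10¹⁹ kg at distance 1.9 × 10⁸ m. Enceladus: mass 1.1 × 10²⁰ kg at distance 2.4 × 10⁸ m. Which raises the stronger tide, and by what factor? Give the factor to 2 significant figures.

Tidal acceleration ∝ M/d³, so compare M/d³ for each.
Mimas: (3.7 × 10¹⁹) / (1.9 × 10⁸)³ = 5.394 × 10⁻⁶
Enceladus: (1.1 × 10²⁰) / (2.4 × 10⁸)³ = 7.957 × 10⁻⁶
Ratio (larger/smaller) = 1.5

Enceladus, by a factor of ≈ 1.5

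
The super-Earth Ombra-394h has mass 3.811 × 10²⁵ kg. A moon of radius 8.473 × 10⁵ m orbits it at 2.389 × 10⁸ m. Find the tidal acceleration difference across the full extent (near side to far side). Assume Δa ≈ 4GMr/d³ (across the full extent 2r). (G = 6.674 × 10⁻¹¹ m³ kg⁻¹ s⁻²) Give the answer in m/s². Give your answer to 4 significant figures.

6.322 × 10⁻⁴ m/s²

a_tidal = 4GMr/d³
        = 4 × (6.674 × 10⁻¹¹) × (3.811 × 10²⁵) × (8.473 × 10⁵) / (2.389 × 10⁸)³
        = 6.322 × 10⁻⁴ m/s²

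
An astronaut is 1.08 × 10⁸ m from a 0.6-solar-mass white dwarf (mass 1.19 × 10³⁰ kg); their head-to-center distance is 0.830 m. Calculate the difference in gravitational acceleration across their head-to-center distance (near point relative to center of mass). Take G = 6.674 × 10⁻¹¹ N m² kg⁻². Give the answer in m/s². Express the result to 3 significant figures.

Δa = 2GMr/d³
   = 2 × (6.674 × 10⁻¹¹) × (1.19 × 10³⁰) × (0.830) / (1.08 × 10⁸)³
   = 1.05 × 10⁻⁴ m/s²

1.05 × 10⁻⁴ m/s²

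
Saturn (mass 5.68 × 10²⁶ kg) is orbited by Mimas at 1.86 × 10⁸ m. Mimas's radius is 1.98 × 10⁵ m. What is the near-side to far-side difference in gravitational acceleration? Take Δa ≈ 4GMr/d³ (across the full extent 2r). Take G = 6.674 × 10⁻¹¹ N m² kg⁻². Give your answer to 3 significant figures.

Δg = 4GMr/d³
   = 4 × (6.674 × 10⁻¹¹) × (5.68 × 10²⁶) × (1.98 × 10⁵) / (1.86 × 10⁸)³
   = 4.67 × 10⁻³ m/s²

4.67 × 10⁻³ m/s²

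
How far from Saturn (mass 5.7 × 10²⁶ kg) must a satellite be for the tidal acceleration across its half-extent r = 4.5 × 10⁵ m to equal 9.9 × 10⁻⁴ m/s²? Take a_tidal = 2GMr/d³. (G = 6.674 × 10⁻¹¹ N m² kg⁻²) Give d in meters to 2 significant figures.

3.3 × 10⁸ m

2GMr/d³ = a_tidal  ⇒  d = (2GMr / a_tidal)^(1/3)
d = (2 × 6.674×10⁻¹¹ × (5.7 × 10²⁶) × (4.5 × 10⁵) / (9.9 × 10⁻⁴))^(1/3)
  = 3.3 × 10⁸ m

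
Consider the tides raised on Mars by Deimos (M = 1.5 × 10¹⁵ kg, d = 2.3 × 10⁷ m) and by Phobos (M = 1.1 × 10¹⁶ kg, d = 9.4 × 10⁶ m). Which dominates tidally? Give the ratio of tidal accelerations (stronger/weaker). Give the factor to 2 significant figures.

Phobos, by a factor of ≈ 110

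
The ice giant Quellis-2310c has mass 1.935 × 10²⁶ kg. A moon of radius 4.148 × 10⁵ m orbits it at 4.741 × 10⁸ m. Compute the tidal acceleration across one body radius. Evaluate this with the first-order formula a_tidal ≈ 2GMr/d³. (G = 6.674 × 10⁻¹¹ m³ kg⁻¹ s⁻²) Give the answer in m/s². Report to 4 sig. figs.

1.005 × 10⁻⁴ m/s²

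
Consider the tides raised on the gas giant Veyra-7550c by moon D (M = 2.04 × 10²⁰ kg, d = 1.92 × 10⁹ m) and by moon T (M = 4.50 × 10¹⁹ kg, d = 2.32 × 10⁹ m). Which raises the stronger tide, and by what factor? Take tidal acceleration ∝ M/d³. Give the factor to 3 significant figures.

The tide-raising term goes as M/d³ (the gradient of a 1/d² field).
Moon D: (2.04 × 10²⁰) / (1.92 × 10⁹)³ = 2.882 × 10⁻⁸
Moon T: (4.50 × 10¹⁹) / (2.32 × 10⁹)³ = 3.604 × 10⁻⁹
Ratio (larger/smaller) = 8.00

Moon D, by a factor of ≈ 8.00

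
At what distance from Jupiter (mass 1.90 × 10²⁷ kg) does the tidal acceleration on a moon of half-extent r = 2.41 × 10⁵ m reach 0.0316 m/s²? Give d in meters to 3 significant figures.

2GMr/d³ = a_tidal  ⇒  d = (2GMr / a_tidal)^(1/3)
d = (2 × 6.674×10⁻¹¹ × (1.90 × 10²⁷) × (2.41 × 10⁵) / (0.0316))^(1/3)
  = 1.25 × 10⁸ m

1.25 × 10⁸ m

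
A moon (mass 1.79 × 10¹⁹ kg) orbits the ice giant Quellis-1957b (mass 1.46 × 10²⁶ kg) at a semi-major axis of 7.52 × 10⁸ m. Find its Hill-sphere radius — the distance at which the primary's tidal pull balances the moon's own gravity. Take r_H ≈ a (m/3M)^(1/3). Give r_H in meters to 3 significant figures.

2.59 × 10⁶ m

r_H ≈ a (m/3M)^(1/3)
    = (7.52 × 10⁸) × (1.79 × 10¹⁹ / (3 × 1.46 × 10²⁶))^(1/3)
    = 2.59 × 10⁶ m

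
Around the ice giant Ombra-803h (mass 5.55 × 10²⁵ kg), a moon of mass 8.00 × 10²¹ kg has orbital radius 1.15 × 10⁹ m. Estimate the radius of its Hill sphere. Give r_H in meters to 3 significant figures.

4.18 × 10⁷ m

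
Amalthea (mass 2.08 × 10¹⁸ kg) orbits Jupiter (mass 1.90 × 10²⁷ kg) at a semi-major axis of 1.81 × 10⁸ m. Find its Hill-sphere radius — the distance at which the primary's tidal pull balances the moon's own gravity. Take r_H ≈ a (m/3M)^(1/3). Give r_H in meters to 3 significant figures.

1.29 × 10⁵ m

r_H ≈ a (m/3M)^(1/3)
    = (1.81 × 10⁸) × (2.08 × 10¹⁸ / (3 × 1.90 × 10²⁷))^(1/3)
    = 1.29 × 10⁵ m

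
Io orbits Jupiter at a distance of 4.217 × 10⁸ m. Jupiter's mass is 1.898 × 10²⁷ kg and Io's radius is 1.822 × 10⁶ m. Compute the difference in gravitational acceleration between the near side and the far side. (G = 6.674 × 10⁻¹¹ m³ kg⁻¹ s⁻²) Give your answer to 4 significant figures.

a_tidal = 4GMr/d³
        = 4 × (6.674 × 10⁻¹¹) × (1.898 × 10²⁷) × (1.822 × 10⁶) / (4.217 × 10⁸)³
        = 1.231 × 10⁻² m/s²

1.231 × 10⁻² m/s²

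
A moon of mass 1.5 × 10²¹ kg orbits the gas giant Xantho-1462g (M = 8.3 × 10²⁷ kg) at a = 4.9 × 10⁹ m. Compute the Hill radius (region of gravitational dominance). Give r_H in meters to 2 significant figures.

r_H ≈ a (m/3M)^(1/3)
    = (4.9 × 10⁹) × (1.5 × 10²¹ / (3 × 8.3 × 10²⁷))^(1/3)
    = 1.9 × 10⁷ m

1.9 × 10⁷ m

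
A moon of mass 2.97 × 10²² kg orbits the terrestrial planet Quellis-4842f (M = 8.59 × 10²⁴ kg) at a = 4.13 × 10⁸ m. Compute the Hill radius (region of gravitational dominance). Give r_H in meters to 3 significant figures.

r_H ≈ a (m/3M)^(1/3)
    = (4.13 × 10⁸) × (2.97 × 10²² / (3 × 8.59 × 10²⁴))^(1/3)
    = 4.33 × 10⁷ m

4.33 × 10⁷ m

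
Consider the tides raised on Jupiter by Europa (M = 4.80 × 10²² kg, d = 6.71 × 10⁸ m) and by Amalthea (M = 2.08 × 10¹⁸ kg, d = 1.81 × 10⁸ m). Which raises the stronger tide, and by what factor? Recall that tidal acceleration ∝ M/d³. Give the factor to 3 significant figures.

Compare M/d³ for the two perturbers:
Europa: (4.80 × 10²²) / (6.71 × 10⁸)³ = 1.589 × 10⁻⁴
Amalthea: (2.08 × 10¹⁸) / (1.81 × 10⁸)³ = 3.508 × 10⁻⁷
Ratio (larger/smaller) = 453

Europa, by a factor of ≈ 453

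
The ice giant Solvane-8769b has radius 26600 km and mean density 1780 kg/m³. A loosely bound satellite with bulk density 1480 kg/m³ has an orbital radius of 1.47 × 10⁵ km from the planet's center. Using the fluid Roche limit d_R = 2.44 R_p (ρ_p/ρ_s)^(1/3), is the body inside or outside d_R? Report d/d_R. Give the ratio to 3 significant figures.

d_R = 2.44 × (26600 km) × (1780/1480)^(1/3) = 69020 km
d/d_R = (1.47 × 10⁵) / (69020) = 2.13
Since d/d_R > 1, the body is outside the Roche limit.

outside; d/d_R ≈ 2.13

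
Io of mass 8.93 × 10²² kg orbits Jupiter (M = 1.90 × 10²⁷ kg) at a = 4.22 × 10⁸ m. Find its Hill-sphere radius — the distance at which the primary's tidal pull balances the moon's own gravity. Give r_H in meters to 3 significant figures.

1.06 × 10⁷ m

r_H ≈ a (m/3M)^(1/3)
    = (4.22 × 10⁸) × (8.93 × 10²² / (3 × 1.90 × 10²⁷))^(1/3)
    = 1.06 × 10⁷ m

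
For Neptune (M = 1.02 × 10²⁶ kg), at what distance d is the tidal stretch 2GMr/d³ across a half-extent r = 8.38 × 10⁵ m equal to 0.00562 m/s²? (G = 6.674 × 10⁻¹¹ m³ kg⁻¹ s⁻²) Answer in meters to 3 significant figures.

1.27 × 10⁸ m

2GMr/d³ = a_tidal  ⇒  d = (2GMr / a_tidal)^(1/3)
d = (2 × 6.674×10⁻¹¹ × (1.02 × 10²⁶) × (8.38 × 10⁵) / (0.00562))^(1/3)
  = 1.27 × 10⁸ m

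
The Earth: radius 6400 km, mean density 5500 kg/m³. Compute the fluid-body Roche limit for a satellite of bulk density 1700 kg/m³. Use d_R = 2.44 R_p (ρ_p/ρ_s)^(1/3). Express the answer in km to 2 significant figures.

d_R = 2.44 × 6400 km × (5500/1700)^(1/3)
    = 23000 km

23000 km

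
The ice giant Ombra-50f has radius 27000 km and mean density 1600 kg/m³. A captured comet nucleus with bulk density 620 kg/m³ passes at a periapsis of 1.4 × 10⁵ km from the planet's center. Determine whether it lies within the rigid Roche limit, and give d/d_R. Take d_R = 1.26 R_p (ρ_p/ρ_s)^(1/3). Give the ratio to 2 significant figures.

outside; d/d_R ≈ 3.0

d_R = 1.26 × (27000 km) × (1600/620)^(1/3) = 46660 km
d/d_R = (1.4 × 10⁵) / (46660) = 3.0
Since d/d_R > 1, the body is outside the Roche limit.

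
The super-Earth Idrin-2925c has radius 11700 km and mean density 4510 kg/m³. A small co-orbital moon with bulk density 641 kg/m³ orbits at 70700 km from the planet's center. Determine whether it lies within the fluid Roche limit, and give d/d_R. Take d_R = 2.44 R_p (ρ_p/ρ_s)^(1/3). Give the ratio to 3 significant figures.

outside; d/d_R ≈ 1.29

d_R = 2.44 × (11700 km) × (4510/641)^(1/3) = 54700 km
d/d_R = (70700) / (54700) = 1.29
Since d/d_R > 1, the body is outside the Roche limit.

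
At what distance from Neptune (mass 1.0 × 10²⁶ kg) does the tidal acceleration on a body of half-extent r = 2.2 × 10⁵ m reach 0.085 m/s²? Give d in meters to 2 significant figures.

3.3 × 10⁷ m

2GMr/d³ = a_tidal  ⇒  d = (2GMr / a_tidal)^(1/3)
d = (2 × 6.674×10⁻¹¹ × (1.0 × 10²⁶) × (2.2 × 10⁵) / (0.085))^(1/3)
  = 3.3 × 10⁷ m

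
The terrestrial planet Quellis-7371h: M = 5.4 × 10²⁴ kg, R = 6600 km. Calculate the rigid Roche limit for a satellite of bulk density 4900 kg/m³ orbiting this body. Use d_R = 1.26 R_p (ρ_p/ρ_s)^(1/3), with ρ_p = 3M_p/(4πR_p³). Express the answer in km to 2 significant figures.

8100 km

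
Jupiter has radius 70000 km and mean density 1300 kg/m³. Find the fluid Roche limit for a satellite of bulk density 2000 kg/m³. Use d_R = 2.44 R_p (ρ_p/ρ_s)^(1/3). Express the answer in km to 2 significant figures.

d_R = 2.44 × 70000 km × (1300/2000)^(1/3)
    = 1.5 × 10⁵ km

1.5 × 10⁵ km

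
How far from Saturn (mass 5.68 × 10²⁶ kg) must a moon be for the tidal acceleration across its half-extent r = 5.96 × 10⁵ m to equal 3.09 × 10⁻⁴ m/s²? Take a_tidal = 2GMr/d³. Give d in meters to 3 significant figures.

5.27 × 10⁸ m

2GMr/d³ = a_tidal  ⇒  d = (2GMr / a_tidal)^(1/3)
d = (2 × 6.674×10⁻¹¹ × (5.68 × 10²⁶) × (5.96 × 10⁵) / (3.09 × 10⁻⁴))^(1/3)
  = 5.27 × 10⁸ m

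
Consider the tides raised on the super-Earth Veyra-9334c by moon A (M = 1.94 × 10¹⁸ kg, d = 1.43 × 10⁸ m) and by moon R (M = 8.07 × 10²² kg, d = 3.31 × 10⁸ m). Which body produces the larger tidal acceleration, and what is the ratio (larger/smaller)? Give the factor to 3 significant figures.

Moon R, by a factor of ≈ 3350

Tidal stretch scales as M/d³; compute that for each body.
Moon A: (1.94 × 10¹⁸) / (1.43 × 10⁸)³ = 6.634 × 10⁻⁷
Moon R: (8.07 × 10²²) / (3.31 × 10⁸)³ = 2.225 × 10⁻³
Ratio (larger/smaller) = 3350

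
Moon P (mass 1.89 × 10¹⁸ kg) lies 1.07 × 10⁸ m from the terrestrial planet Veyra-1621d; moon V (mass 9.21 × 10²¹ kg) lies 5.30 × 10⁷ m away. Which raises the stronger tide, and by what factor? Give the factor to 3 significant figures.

Moon V, by a factor of ≈ 40100

The tide-raising term goes as M/d³ (the gradient of a 1/d² field).
Moon P: (1.89 × 10¹⁸) / (1.07 × 10⁸)³ = 1.543 × 10⁻⁶
Moon V: (9.21 × 10²¹) / (5.30 × 10⁷)³ = 6.186 × 10⁻²
Ratio (larger/smaller) = 40100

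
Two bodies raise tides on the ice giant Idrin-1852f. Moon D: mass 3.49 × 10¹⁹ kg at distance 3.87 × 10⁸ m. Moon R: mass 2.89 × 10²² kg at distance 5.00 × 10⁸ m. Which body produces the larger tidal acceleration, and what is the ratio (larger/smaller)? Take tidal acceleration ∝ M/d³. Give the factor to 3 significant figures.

Moon R, by a factor of ≈ 384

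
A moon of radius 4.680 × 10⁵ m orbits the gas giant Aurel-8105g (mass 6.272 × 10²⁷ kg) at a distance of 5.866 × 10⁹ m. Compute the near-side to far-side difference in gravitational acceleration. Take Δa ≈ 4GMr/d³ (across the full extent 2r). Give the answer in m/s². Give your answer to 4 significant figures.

a_tidal = 4GMr/d³
        = 4 × (6.674 × 10⁻¹¹) × (6.272 × 10²⁷) × (4.680 × 10⁵) / (5.866 × 10⁹)³
        = 3.882 × 10⁻⁶ m/s²

3.882 × 10⁻⁶ m/s²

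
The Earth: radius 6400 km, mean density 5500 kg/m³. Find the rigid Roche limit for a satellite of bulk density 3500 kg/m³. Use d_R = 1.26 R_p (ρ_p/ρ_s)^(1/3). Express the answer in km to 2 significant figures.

9400 km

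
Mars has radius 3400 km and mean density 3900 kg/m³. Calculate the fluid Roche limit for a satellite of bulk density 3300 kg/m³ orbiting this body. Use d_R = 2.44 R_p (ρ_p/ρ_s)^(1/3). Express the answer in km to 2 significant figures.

8800 km

d_R = 2.44 × 3400 km × (3900/3300)^(1/3)
    = 8800 km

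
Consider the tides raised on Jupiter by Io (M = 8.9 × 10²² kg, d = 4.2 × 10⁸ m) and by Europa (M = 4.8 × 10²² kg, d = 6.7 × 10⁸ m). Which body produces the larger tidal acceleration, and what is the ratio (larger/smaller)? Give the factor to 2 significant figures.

Io, by a factor of ≈ 7.5

Compare M/d³ for the two perturbers:
Io: (8.9 × 10²²) / (4.2 × 10⁸)³ = 1.201 × 10⁻³
Europa: (4.8 × 10²²) / (6.7 × 10⁸)³ = 1.596 × 10⁻⁴
Ratio (larger/smaller) = 7.5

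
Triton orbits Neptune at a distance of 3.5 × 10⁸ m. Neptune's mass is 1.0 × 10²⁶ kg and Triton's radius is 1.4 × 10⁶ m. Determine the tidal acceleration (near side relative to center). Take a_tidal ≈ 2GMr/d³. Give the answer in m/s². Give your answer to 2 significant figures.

4.4 × 10⁻⁴ m/s²

Since r ≪ d, expand the inverse-square field across one radius to get the leading 2GMr/d³ term.
Δa = 2GMr/d³
   = 2 × (6.674 × 10⁻¹¹) × (1.0 × 10²⁶) × (1.4 × 10⁶) / (3.5 × 10⁸)³
   = 4.4 × 10⁻⁴ m/s²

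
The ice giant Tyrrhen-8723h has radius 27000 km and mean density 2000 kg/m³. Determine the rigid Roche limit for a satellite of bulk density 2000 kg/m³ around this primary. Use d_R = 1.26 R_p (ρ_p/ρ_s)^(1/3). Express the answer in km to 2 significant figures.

d_R = 1.26 × 27000 km × (2000/2000)^(1/3)
    = 34000 km

34000 km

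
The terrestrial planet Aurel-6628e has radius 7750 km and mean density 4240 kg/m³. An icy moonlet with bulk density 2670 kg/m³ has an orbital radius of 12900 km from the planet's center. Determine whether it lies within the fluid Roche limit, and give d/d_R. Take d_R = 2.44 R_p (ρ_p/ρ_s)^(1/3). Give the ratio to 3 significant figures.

d_R = 2.44 × (7750 km) × (4240/2670)^(1/3) = 22060 km
d/d_R = (12900) / (22060) = 0.585
Since d/d_R < 1, the body is inside the Roche limit.

inside; d/d_R ≈ 0.585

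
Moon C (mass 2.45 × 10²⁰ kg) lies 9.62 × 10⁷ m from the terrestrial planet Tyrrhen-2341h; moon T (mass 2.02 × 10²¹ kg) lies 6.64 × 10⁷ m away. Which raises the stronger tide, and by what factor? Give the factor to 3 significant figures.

Moon T, by a factor of ≈ 25.1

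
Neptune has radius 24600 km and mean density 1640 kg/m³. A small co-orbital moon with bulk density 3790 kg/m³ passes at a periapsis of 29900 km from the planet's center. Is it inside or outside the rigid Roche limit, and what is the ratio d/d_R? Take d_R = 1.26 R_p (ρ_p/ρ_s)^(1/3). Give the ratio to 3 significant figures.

outside; d/d_R ≈ 1.28

d_R = 1.26 × (24600 km) × (1640/3790)^(1/3) = 23440 km
d/d_R = (29900) / (23440) = 1.28
Since d/d_R > 1, the body is outside the Roche limit.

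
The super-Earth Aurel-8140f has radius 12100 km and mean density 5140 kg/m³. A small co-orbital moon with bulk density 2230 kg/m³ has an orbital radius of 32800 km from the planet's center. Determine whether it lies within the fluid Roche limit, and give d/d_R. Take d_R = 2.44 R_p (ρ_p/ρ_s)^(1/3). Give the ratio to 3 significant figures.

d_R = 2.44 × (12100 km) × (5140/2230)^(1/3) = 39000 km
d/d_R = (32800) / (39000) = 0.841
Since d/d_R < 1, the body is inside the Roche limit.

inside; d/d_R ≈ 0.841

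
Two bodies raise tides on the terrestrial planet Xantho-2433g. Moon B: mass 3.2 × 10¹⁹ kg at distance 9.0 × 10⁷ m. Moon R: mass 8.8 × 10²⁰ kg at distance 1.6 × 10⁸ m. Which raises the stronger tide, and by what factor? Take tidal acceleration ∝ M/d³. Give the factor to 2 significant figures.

Moon R, by a factor of ≈ 4.9

The tide-raising term goes as M/d³ (the gradient of a 1/d² field).
Moon B: (3.2 × 10¹⁹) / (9.0 × 10⁷)³ = 4.390 × 10⁻⁵
Moon R: (8.8 × 10²⁰) / (1.6 × 10⁸)³ = 2.148 × 10⁻⁴
Ratio (larger/smaller) = 4.9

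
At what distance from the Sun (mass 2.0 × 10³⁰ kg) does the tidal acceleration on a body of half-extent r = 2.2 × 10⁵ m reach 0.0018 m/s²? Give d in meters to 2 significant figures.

3.2 × 10⁹ m

2GMr/d³ = a_tidal  ⇒  d = (2GMr / a_tidal)^(1/3)
d = (2 × 6.674×10⁻¹¹ × (2.0 × 10³⁰) × (2.2 × 10⁵) / (0.0018))^(1/3)
  = 3.2 × 10⁹ m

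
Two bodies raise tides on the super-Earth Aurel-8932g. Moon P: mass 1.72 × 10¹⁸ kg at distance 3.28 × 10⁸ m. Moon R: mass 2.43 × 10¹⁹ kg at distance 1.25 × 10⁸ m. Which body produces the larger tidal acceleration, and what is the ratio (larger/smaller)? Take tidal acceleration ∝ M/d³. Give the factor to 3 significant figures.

Moon R, by a factor of ≈ 255

The tide-raising term goes as M/d³ (the gradient of a 1/d² field).
Moon P: (1.72 × 10¹⁸) / (3.28 × 10⁸)³ = 4.874 × 10⁻⁸
Moon R: (2.43 × 10¹⁹) / (1.25 × 10⁸)³ = 1.244 × 10⁻⁵
Ratio (larger/smaller) = 255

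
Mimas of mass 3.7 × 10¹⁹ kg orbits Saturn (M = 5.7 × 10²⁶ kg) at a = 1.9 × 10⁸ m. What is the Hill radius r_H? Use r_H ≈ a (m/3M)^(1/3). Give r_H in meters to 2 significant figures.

5.3 × 10⁵ m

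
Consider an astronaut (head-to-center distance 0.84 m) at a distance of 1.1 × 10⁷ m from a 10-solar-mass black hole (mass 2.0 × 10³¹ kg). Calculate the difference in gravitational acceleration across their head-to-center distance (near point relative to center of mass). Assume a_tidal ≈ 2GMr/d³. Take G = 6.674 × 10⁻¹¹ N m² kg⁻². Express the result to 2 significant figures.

1.7 m/s²

The tidal stretch is the gradient of GM/d² times the body's extent r, hence the 1/d³ dependence.
Δa = 2GMr/d³
   = 2 × (6.674 × 10⁻¹¹) × (2.0 × 10³¹) × (0.84) / (1.1 × 10⁷)³
   = 1.7 m/s²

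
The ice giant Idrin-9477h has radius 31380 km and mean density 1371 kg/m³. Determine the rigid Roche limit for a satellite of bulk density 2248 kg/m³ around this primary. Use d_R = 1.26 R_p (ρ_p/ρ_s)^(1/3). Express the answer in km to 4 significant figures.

d_R = 1.26 × 31380 km × (1371/2248)^(1/3)
    = 33530 km

33530 km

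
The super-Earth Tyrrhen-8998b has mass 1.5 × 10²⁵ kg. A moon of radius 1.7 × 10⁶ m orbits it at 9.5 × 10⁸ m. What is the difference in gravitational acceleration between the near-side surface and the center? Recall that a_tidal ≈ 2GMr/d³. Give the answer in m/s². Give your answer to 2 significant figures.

4.0 × 10⁻⁶ m/s²

Δg = 2GMr/d³
   = 2 × (6.674 × 10⁻¹¹) × (1.5 × 10²⁵) × (1.7 × 10⁶) / (9.5 × 10⁸)³
   = 4.0 × 10⁻⁶ m/s²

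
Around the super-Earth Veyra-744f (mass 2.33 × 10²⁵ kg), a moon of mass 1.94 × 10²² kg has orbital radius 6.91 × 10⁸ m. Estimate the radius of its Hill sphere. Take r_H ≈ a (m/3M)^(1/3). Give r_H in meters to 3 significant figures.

4.51 × 10⁷ m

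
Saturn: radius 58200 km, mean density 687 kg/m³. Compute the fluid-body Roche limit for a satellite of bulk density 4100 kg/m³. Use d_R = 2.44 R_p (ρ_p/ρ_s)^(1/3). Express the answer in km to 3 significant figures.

d_R = 2.44 × 58200 km × (687/4100)^(1/3)
    = 78300 km

78300 km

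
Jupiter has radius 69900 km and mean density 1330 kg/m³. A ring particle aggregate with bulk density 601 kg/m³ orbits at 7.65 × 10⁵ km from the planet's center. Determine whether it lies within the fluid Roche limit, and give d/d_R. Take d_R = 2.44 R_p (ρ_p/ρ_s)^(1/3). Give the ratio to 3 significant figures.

outside; d/d_R ≈ 3.44

d_R = 2.44 × (69900 km) × (1330/601)^(1/3) = 2.223 × 10⁵ km
d/d_R = (7.65 × 10⁵) / (2.223 × 10⁵) = 3.44
Since d/d_R > 1, the body is outside the Roche limit.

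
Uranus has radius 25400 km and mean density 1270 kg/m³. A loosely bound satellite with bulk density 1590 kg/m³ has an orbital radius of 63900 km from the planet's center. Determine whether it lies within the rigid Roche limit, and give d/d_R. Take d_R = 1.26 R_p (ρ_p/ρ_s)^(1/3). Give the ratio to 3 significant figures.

outside; d/d_R ≈ 2.15

d_R = 1.26 × (25400 km) × (1270/1590)^(1/3) = 29690 km
d/d_R = (63900) / (29690) = 2.15
Since d/d_R > 1, the body is outside the Roche limit.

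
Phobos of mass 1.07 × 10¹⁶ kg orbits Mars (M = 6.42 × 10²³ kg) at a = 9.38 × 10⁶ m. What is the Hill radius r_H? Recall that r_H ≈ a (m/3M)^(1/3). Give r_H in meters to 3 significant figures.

1.66 × 10⁴ m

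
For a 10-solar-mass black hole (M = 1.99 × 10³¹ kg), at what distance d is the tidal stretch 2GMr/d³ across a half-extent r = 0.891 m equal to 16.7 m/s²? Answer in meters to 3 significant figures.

5.21 × 10⁶ m

2GMr/d³ = a_tidal  ⇒  d = (2GMr / a_tidal)^(1/3)
d = (2 × 6.674×10⁻¹¹ × (1.99 × 10³¹) × (0.891) / (16.7))^(1/3)
  = 5.21 × 10⁶ m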